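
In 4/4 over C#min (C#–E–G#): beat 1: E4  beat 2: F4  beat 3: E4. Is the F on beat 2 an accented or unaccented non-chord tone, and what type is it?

Unaccented neighbor tone.

The harmony at that moment is C# minor triad (C#, E, G#); F4 is not a chord tone.
It is approached by step up from E4 and left by step down to E4.
Step away and step back to the same note — a neighbor tone (upper neighbor).
It falls on a weak beat, so it is unaccented.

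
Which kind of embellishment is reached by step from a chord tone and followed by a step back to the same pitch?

Approach: by step. Departure: by step in the opposite direction, back to the starting pitch.
Stepwise on both sides but reversing to return to the same chord tone — a neighbor tone. (Had it continued onward in the same direction it would be a passing tone instead.)

Neighbor tone.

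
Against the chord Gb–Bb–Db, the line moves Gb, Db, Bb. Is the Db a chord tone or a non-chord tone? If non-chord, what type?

Gb major triad contains Gb, Bb, Db; Db is the fifth, so it is a chord tone.

Chord tone (the fifth of Gb major triad).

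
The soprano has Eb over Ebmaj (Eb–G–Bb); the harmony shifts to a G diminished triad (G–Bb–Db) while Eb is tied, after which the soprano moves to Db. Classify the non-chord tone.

Eb is a suspension.

The harmony at that moment is G diminished triad (G, Bb, Db); Eb is not a chord tone.
It is held over (the same pitch as the preceding Eb) and left by step down to Db.
Held over from the previous chord and resolving down by step — a suspension.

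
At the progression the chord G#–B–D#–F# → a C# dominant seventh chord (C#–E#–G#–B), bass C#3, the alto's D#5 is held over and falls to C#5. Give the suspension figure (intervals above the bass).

At the second chord the bass is C#3. The suspended D#5 lies a ninth above the bass; after resolving down by step to C#5, the interval above the bass becomes an octave.
Suspension figures are named by those two intervals: 9–8.

9–8 suspension.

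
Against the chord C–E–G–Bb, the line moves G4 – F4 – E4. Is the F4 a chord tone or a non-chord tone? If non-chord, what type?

Non-chord tone — a passing tone.

The harmony at that moment is C dominant seventh chord (C, E, G, Bb); F4 is not a chord tone.
It is approached by step down from G4 and left by step down to E4.
Step in, step out in the same direction — a passing tone.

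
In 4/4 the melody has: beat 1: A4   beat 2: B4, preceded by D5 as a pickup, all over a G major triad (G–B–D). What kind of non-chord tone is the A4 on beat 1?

Appoggiatura.

The harmony at that moment is G major triad (G, B, D); A4 is not a chord tone.
It is approached by leap down from D5 and left by step up to B4.
Leap in, step out, metrically accented — an appoggiatura.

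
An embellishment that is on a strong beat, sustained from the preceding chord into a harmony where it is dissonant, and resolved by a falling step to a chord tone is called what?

Approach: by preparation — the pitch is first a chord tone, then held (tied or repeated) while the harmony changes under it. Departure: down by step. Metric position: strong.
A prepared dissonance that resolves downward by step — a suspension. (The same figure resolving upward would be a retardation.)

Suspension.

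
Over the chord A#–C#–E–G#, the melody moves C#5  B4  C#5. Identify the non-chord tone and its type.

B4 is a neighbor tone.

The harmony at that moment is A# half-diminished seventh chord (A#, C#, E, G#); B4 is not a chord tone.
It is approached by step down from C#5 and left by step up to C#5.
Step away and step back to the same note — a neighbor tone (lower neighbor).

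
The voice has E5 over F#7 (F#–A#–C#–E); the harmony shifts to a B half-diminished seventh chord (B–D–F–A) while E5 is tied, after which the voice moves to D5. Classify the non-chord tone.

E5 is a suspension.

The harmony at that moment is B half-diminished seventh chord (B, D, F, A); E5 is not a chord tone.
It is held over (the same pitch as the preceding E5) and left by step down to D5.
Held over from the previous chord and resolving down by step — a suspension.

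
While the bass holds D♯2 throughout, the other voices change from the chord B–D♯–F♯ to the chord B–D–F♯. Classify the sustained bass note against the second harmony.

The harmony at that moment is B minor triad (B, D, F♯); D♯2 is not a chord tone.
It is held over (the same pitch as the preceding D♯2) and then sustained as the same pitch into the next harmony.
Sustained through a change of harmony — a pedal tone.

Pedal tone (pedal point).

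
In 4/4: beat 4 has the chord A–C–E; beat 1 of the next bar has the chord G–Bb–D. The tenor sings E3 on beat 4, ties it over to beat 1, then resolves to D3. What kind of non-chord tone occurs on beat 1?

Suspension.

The harmony at that moment is G minor triad (G, Bb, D); E3 is not a chord tone.
It is held over (the same pitch as the preceding E3) and left by step down to D3.
Held over from the previous chord and resolving down by step — a suspension.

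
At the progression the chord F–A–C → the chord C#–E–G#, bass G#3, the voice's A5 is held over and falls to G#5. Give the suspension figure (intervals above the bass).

9–8 suspension.

At the second chord the bass is G#3. The suspended A5 lies a ninth above the bass; after resolving down by step to G#5, the interval above the bass becomes an octave.
Suspension figures are named by those two intervals: 9–8.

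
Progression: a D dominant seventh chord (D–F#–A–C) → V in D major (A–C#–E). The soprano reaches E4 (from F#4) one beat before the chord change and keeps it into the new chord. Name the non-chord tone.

The harmony at that moment is D dominant seventh chord (D, F#, A, C); E4 is not a chord tone.
It is approached by step down from F#4 and then sustained as the same pitch into the next harmony.
Arriving early and becoming a chord tone when the harmony changes — an anticipation.

E4 is an anticipation.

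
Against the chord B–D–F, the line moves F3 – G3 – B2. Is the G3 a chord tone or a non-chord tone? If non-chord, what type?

The harmony at that moment is B diminished triad (B, D, F); G3 is not a chord tone.
It is approached by step up from F3 and left by leap down to B2.
Step in, leap out — an escape tone.

Non-chord tone — an escape tone.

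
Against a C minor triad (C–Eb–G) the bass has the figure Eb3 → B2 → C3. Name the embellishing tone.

B2 is an appoggiatura.

The harmony at that moment is C minor triad (C, Eb, G); B2 is not a chord tone.
It is approached by leap down from Eb3 and left by step up to C3.
Leap in, step out — an appoggiatura.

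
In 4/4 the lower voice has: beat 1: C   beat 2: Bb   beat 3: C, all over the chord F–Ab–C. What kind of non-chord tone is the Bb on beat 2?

Lower neighbor tone.

The harmony at that moment is F minor triad (F, Ab, C); Bb is not a chord tone.
It is approached by step down from C and left by step up to C.
Step away and step back to the same note — a neighbor tone (lower neighbor).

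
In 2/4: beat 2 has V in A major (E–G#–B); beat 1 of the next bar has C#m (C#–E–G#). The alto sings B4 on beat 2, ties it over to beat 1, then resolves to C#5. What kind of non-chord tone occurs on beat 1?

Retardation.

The harmony at that moment is C# minor triad (C#, E, G#); B4 is not a chord tone.
It is held over (the same pitch as the preceding B4) and left by step up to C#5.
Held over from the previous chord and resolving up by step — a retardation.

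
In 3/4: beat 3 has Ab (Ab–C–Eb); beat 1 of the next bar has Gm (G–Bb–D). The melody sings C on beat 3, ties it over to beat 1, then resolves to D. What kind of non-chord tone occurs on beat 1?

The harmony at that moment is G minor triad (G, Bb, D); C is not a chord tone.
It is held over (the same pitch as the preceding C) and left by step up to D.
Held over from the previous chord and resolving up by step — a retardation.

Retardation.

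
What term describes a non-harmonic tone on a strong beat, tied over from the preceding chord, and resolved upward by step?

Retardation.

Approach: by preparation — the pitch is first a chord tone, then held (tied or repeated) while the harmony changes under it. Departure: up by step. Metric position: strong.
A prepared dissonance that resolves upward by step — a retardation. (The same figure resolving downward would be a suspension.)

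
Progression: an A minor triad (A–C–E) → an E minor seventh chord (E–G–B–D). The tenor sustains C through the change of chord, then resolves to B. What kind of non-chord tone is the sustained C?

C is a suspension.

The harmony at that moment is E minor seventh chord (E, G, B, D); C is not a chord tone.
It is held over (the same pitch as the preceding C) and left by step down to B.
Held over from the previous chord and resolving down by step — a suspension.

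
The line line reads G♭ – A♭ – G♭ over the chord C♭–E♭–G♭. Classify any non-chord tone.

The harmony at that moment is C♭ major triad (C♭, E♭, G♭); A♭ is not a chord tone.
It is approached by step up from G♭ and left by step down to G♭.
Step away and step back to the same note — a neighbor tone (upper neighbor).

A♭ is a neighbor tone.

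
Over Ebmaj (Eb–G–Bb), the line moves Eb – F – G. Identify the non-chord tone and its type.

F is a passing tone.

The harmony at that moment is Eb major triad (Eb, G, Bb); F is not a chord tone.
It is approached by step up from Eb and left by step up to G.
Step in, step out in the same direction — a passing tone.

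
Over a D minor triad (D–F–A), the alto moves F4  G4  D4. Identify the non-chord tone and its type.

The harmony at that moment is D minor triad (D, F, A); G4 is not a chord tone.
It is approached by step up from F4 and left by leap down to D4.
Step in, leap out — an escape tone.

G4 is an escape tone.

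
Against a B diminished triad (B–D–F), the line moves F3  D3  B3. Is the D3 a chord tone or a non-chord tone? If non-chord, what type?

Chord tone (the third of B diminished triad).

B diminished triad contains B, D, F; D is the third, so it is a chord tone.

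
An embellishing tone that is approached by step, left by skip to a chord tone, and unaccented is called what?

Escape tone.

Approach: by step. Departure: by leap. Metric position: weak.
Step in, leap out, from a weak position — an escape tone (échappée). (It is the mirror image of the appoggiatura, which leaps in and steps out on a strong beat.)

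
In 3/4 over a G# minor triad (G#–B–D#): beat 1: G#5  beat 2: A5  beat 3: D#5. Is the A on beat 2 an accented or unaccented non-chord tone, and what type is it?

The harmony at that moment is G# minor triad (G#, B, D#); A5 is not a chord tone.
It is approached by step up from G#5 and left by leap down to D#5.
Step in, leap out — an escape tone.
It falls on a weak beat, so it is unaccented.

Unaccented escape tone.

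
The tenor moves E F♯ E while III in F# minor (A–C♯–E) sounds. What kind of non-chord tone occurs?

The harmony at that moment is A major triad (A, C♯, E); F♯ is not a chord tone.
It is approached by step up from E and left by step down to E.
Step away and step back to the same note — a neighbor tone (upper neighbor).

F♯ is a neighbor tone.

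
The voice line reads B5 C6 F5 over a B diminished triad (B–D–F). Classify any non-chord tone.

C6 is an escape tone.

The harmony at that moment is B diminished triad (B, D, F); C6 is not a chord tone.
It is approached by step up from B5 and left by leap down to F5.
Step in, leap out — an escape tone.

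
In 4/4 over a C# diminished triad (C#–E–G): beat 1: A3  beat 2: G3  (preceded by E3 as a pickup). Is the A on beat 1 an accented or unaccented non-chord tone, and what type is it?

The harmony at that moment is C# diminished triad (C#, E, G); A3 is not a chord tone.
It is approached by leap up from E3 and left by step down to G3.
Leap in, step out — an appoggiatura.
It falls on the downbeat, so it is accented.

Accented appoggiatura.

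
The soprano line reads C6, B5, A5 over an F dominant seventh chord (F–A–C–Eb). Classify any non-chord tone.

B5 is a passing tone.

The harmony at that moment is F dominant seventh chord (F, A, C, Eb); B5 is not a chord tone.
It is approached by step down from C6 and left by step down to A5.
Step in, step out in the same direction — a passing tone.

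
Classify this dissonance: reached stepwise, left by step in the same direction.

Approach: by step. Departure: by step, continuing in the same direction.
Stepwise on both sides with no change of direction means the note fills in the space between two different chord tones — a passing tone. (Had it turned back to its starting note it would be a neighbor tone instead.)

Passing tone.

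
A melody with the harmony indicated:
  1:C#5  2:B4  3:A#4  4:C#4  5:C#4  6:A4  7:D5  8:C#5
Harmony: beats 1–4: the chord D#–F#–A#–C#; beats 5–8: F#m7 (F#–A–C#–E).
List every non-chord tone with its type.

B4 (beat 2) — passing tone; D5 (beat 7) — appoggiatura.

The harmony at that moment is D# minor seventh chord (D#, F#, A#, C#); B4 is not a chord tone.
It is approached by step down from C#5 and left by step down to A#4.
Step in, step out in the same direction — a passing tone.
The harmony at that moment is F# minor seventh chord (F#, A, C#, E); D5 is not a chord tone.
It is approached by leap up from A4 and left by step down to C#5.
Leap in, step out — an appoggiatura.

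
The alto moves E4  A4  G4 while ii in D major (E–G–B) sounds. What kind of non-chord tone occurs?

The harmony at that moment is E minor triad (E, G, B); A4 is not a chord tone.
It is approached by leap up from E4 and left by step down to G4.
Leap in, step out — an appoggiatura.

A4 is an appoggiatura.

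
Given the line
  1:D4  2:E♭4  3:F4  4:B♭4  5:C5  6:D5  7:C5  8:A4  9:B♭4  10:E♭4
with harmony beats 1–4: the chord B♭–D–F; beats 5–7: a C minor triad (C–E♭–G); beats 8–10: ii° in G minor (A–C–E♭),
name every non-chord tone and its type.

E♭4 (beat 2) — passing tone; D5 (beat 6) — neighbor tone; B♭4 (beat 9) — escape tone.

The harmony at that moment is B♭ major triad (B♭, D, F); E♭4 is not a chord tone.
It is approached by step up from D4 and left by step up to F4.
Step in, step out in the same direction — a passing tone.
The harmony at that moment is C minor triad (C, E♭, G); D5 is not a chord tone.
It is approached by step up from C5 and left by step down to C5.
Step away and step back to the same note — a neighbor tone (upper neighbor).
The harmony at that moment is A diminished triad (A, C, E♭); B♭4 is not a chord tone.
It is approached by step up from A4 and left by leap down to E♭4.
Step in, leap out — an escape tone.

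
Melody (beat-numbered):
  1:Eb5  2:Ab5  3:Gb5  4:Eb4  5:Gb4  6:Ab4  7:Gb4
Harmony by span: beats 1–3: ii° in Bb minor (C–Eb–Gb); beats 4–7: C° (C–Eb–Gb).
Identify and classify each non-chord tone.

The harmony at that moment is C diminished triad (C, Eb, Gb); Ab5 is not a chord tone.
It is approached by leap up from Eb5 and left by step down to Gb5.
Leap in, step out — an appoggiatura.
The harmony at that moment is C diminished triad (C, Eb, Gb); Ab4 is not a chord tone.
It is approached by step up from Gb4 and left by step down to Gb4.
Step away and step back to the same note — a neighbor tone (upper neighbor).

Ab5 (beat 2) — appoggiatura; Ab4 (beat 6) — neighbor tone.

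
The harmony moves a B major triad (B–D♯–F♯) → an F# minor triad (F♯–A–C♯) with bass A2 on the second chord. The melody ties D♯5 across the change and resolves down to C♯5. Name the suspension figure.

4–3 suspension.

At the second chord the bass is A2. The suspended D♯5 lies a fourth above the bass; after resolving down by step to C♯5, the interval above the bass becomes a third.
Suspension figures are named by those two intervals: 4–3.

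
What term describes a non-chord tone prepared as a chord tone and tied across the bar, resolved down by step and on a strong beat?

Suspension.

Approach: by preparation — the pitch is first a chord tone, then held (tied or repeated) while the harmony changes under it. Departure: down by step. Metric position: strong.
A prepared dissonance that resolves downward by step — a suspension. (The same figure resolving upward would be a retardation.)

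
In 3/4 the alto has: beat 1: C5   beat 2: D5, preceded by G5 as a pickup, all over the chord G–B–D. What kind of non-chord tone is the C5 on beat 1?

The harmony at that moment is G major triad (G, B, D); C5 is not a chord tone.
It is approached by leap down from G5 and left by step up to D5.
Leap in, step out, metrically accented — an appoggiatura.

Appoggiatura.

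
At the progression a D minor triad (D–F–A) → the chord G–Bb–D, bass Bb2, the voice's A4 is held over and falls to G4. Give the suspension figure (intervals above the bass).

7–6 suspension.

At the second chord the bass is Bb2. The suspended A4 lies a seventh above the bass; after resolving down by step to G4, the interval above the bass becomes a sixth.
Suspension figures are named by those two intervals: 7–6.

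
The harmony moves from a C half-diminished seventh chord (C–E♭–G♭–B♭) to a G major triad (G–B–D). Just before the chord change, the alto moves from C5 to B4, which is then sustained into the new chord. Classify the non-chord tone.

The harmony at that moment is C half-diminished seventh chord (C, E♭, G♭, B♭); B4 is not a chord tone.
It is approached by step down from C5 and then sustained as the same pitch into the next harmony.
Arriving early and becoming a chord tone when the harmony changes — an anticipation.

B4 is an anticipation.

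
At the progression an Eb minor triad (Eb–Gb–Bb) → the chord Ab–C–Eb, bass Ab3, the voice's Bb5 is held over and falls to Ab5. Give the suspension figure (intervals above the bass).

9–8 suspension.

At the second chord the bass is Ab3. The suspended Bb5 lies a ninth above the bass; after resolving down by step to Ab5, the interval above the bass becomes an octave.
Suspension figures are named by those two intervals: 9–8.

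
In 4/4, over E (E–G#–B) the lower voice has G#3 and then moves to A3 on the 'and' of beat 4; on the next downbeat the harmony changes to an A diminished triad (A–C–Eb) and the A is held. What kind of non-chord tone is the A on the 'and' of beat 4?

Anticipation.

The harmony at that moment is E major triad (E, G#, B); A3 is not a chord tone.
It is approached by step up from G#3 and then sustained as the same pitch into the next harmony.
Arriving early and becoming a chord tone when the harmony changes — an anticipation.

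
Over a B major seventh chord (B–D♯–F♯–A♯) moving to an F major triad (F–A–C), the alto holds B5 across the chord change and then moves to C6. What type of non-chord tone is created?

The harmony at that moment is F major triad (F, A, C); B5 is not a chord tone.
It is held over (the same pitch as the preceding B5) and left by step up to C6.
Held over from the previous chord and resolving up by step — a retardation.

B5 is a retardation.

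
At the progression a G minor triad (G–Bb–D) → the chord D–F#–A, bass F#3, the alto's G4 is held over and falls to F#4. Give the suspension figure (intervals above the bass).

9–8 suspension.

At the second chord the bass is F#3. The suspended G4 lies a ninth above the bass; after resolving down by step to F#4, the interval above the bass becomes an octave.
Suspension figures are named by those two intervals: 9–8.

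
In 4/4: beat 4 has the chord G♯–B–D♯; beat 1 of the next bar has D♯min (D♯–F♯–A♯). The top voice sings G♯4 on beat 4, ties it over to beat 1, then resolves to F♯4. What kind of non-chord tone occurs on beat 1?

The harmony at that moment is D♯ minor triad (D♯, F♯, A♯); G♯4 is not a chord tone.
It is held over (the same pitch as the preceding G♯4) and left by step down to F♯4.
Held over from the previous chord and resolving down by step — a suspension.

Suspension.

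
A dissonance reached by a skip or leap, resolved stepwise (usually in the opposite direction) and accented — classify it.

Appoggiatura.

Approach: by leap. Departure: by step. Metric position: strong.
Leap in, step out, in a metrically strong position — an appoggiatura. (It is the mirror image of the escape tone, which steps in and leaps out from a weak position.)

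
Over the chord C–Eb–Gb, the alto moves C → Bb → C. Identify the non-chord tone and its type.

The harmony at that moment is C diminished triad (C, Eb, Gb); Bb is not a chord tone.
It is approached by step down from C and left by step up to C.
Step away and step back to the same note — a neighbor tone (lower neighbor).

Bb is a neighbor tone.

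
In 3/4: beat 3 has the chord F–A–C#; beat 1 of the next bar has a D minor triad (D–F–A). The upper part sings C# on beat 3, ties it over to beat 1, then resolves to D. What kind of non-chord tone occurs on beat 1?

Retardation.

The harmony at that moment is D minor triad (D, F, A); C# is not a chord tone.
It is held over (the same pitch as the preceding C#) and left by step up to D.
Held over from the previous chord and resolving up by step — a retardation.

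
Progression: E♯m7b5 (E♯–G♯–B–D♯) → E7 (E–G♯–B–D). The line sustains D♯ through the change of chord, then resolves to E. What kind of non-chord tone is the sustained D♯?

The harmony at that moment is E dominant seventh chord (E, G♯, B, D); D♯ is not a chord tone.
It is held over (the same pitch as the preceding D♯) and left by step up to E.
Held over from the previous chord and resolving up by step — a retardation.

D♯ is a retardation.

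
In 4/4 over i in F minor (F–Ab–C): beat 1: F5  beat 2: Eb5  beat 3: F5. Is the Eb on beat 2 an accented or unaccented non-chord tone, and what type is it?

Unaccented neighbor tone.

The harmony at that moment is F minor triad (F, Ab, C); Eb5 is not a chord tone.
It is approached by step down from F5 and left by step up to F5.
Step away and step back to the same note — a neighbor tone (lower neighbor).
It falls on a weak beat, so it is unaccented.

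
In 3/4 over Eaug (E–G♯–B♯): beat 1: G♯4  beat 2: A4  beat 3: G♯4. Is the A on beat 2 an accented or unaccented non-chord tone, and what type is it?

The harmony at that moment is E augmented triad (E, G♯, B♯); A4 is not a chord tone.
It is approached by step up from G♯4 and left by step down to G♯4.
Step away and step back to the same note — a neighbor tone (upper neighbor).
It falls on a weak beat, so it is unaccented.

Unaccented neighbor tone.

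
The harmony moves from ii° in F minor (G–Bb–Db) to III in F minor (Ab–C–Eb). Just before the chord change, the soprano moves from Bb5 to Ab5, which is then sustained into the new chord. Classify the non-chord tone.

The harmony at that moment is G diminished triad (G, Bb, Db); Ab5 is not a chord tone.
It is approached by step down from Bb5 and then sustained as the same pitch into the next harmony.
Arriving early and becoming a chord tone when the harmony changes — an anticipation.

Ab5 is an anticipation.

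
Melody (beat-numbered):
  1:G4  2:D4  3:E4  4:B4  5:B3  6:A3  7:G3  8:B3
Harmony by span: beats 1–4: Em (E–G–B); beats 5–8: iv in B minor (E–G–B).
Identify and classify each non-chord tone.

D4 (beat 2) — appoggiatura; A3 (beat 6) — passing tone.

The harmony at that moment is E minor triad (E, G, B); D4 is not a chord tone.
It is approached by leap down from G4 and left by step up to E4.
Leap in, step out — an appoggiatura.
The harmony at that moment is E minor triad (E, G, B); A3 is not a chord tone.
It is approached by step down from B3 and left by step down to G3.
Step in, step out in the same direction — a passing tone.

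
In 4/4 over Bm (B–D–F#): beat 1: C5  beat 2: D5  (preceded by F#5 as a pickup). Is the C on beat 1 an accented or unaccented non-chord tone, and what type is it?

Accented appoggiatura.

The harmony at that moment is B minor triad (B, D, F#); C5 is not a chord tone.
It is approached by leap down from F#5 and left by step up to D5.
Leap in, step out — an appoggiatura.
It falls on the downbeat, so it is accented.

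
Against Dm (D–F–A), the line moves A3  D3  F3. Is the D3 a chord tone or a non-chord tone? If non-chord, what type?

Chord tone (the root of D minor triad).

D minor triad contains D, F, A; D is the root, so it is a chord tone.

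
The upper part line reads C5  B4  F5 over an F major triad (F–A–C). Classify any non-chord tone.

B4 is an escape tone.

The harmony at that moment is F major triad (F, A, C); B4 is not a chord tone.
It is approached by step down from C5 and left by leap up to F5.
Step in, leap out — an escape tone.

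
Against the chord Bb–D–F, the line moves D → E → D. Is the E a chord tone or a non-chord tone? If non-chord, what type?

Non-chord tone — a neighbor tone.

The harmony at that moment is Bb major triad (Bb, D, F); E is not a chord tone.
It is approached by step up from D and left by step down to D.
Step away and step back to the same note — a neighbor tone (upper neighbor).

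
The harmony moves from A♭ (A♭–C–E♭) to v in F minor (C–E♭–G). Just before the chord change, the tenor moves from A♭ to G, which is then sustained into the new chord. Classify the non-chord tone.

The harmony at that moment is A♭ major triad (A♭, C, E♭); G is not a chord tone.
It is approached by step down from A♭ and then sustained as the same pitch into the next harmony.
Arriving early and becoming a chord tone when the harmony changes — an anticipation.

G is an anticipation.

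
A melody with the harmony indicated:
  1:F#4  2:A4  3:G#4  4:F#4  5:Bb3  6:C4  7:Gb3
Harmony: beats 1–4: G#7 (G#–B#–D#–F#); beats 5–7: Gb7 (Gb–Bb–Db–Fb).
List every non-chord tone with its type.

The harmony at that moment is G# dominant seventh chord (G#, B#, D#, F#); A4 is not a chord tone.
It is approached by leap up from F#4 and left by step down to G#4.
Leap in, step out — an appoggiatura.
The harmony at that moment is Gb dominant seventh chord (Gb, Bb, Db, Fb); C4 is not a chord tone.
It is approached by step up from Bb3 and left by leap down to Gb3.
Step in, leap out — an escape tone.

A4 (beat 2) — appoggiatura; C4 (beat 6) — escape tone.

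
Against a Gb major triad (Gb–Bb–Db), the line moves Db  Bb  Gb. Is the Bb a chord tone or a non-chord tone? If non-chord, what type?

Gb major triad contains Gb, Bb, Db; Bb is the third, so it is a chord tone.

Chord tone (the third of Gb major triad).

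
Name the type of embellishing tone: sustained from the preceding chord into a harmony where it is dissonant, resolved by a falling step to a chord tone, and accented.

Suspension.

Approach: by preparation — the pitch is first a chord tone, then held (tied or repeated) while the harmony changes under it. Departure: down by step. Metric position: strong.
A prepared dissonance that resolves downward by step — a suspension. (The same figure resolving upward would be a retardation.)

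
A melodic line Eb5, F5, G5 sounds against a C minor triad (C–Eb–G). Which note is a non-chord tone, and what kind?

The harmony at that moment is C minor triad (C, Eb, G); F5 is not a chord tone.
It is approached by step up from Eb5 and left by step up to G5.
Step in, step out in the same direction — a passing tone.

F5 is a passing tone.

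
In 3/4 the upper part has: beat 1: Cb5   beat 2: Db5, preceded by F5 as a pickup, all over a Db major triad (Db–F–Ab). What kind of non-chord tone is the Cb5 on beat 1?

The harmony at that moment is Db major triad (Db, F, Ab); Cb5 is not a chord tone.
It is approached by leap down from F5 and left by step up to Db5.
Leap in, step out, metrically accented — an appoggiatura.

Appoggiatura.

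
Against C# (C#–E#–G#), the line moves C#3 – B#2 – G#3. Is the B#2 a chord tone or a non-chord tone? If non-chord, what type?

The harmony at that moment is C# major triad (C#, E#, G#); B#2 is not a chord tone.
It is approached by step down from C#3 and left by leap up to G#3.
Step in, leap out — an escape tone.

Non-chord tone — an escape tone.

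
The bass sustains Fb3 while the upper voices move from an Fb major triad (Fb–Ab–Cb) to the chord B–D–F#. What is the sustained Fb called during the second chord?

Pedal tone (pedal point).

The harmony at that moment is B minor triad (B, D, F#); Fb3 is not a chord tone.
It is held over (the same pitch as the preceding Fb3) and then sustained as the same pitch into the next harmony.
Sustained through a change of harmony — a pedal tone.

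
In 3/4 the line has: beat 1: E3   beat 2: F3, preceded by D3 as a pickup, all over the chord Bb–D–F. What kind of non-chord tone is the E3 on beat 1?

Passing tone.

The harmony at that moment is Bb major triad (Bb, D, F); E3 is not a chord tone.
It is approached by step up from D3 and left by step up to F3.
Step in, step out in the same direction — a passing tone.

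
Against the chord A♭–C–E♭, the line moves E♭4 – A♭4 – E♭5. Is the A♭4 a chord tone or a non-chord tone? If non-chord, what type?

Chord tone (the root of Ab major triad).

Ab major triad contains A♭, C, E♭; A♭ is the root, so it is a chord tone.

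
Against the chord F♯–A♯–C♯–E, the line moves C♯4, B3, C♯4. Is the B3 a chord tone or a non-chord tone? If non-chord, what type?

The harmony at that moment is F♯ dominant seventh chord (F♯, A♯, C♯, E); B3 is not a chord tone.
It is approached by step down from C♯4 and left by step up to C♯4.
Step away and step back to the same note — a neighbor tone (lower neighbor).

Non-chord tone — a neighbor tone.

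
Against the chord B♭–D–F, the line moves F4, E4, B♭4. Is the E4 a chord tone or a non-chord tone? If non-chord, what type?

Non-chord tone — an escape tone.

The harmony at that moment is B♭ major triad (B♭, D, F); E4 is not a chord tone.
It is approached by step down from F4 and left by leap up to B♭4.
Step in, leap out — an escape tone.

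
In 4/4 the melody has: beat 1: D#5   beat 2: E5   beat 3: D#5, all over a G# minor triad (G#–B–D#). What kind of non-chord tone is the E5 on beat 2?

Upper neighbor tone.

The harmony at that moment is G# minor triad (G#, B, D#); E5 is not a chord tone.
It is approached by step up from D#5 and left by step down to D#5.
Step away and step back to the same note — a neighbor tone (upper neighbor).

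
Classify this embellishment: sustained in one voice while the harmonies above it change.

Approach: none. Departure: none — a single pitch is sustained while the chords change around it, passing through harmonies that do not contain it.
No melodic motion at all; the dissonance is created entirely by the moving harmonies against the stationary note — a pedal tone (pedal point).

Pedal tone.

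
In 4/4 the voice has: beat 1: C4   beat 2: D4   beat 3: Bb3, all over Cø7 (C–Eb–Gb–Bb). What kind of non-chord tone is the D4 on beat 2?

Escape tone.

The harmony at that moment is C half-diminished seventh chord (C, Eb, Gb, Bb); D4 is not a chord tone.
It is approached by step up from C4 and left by leap down to Bb3.
Step in, leap out, on a weak beat — an escape tone.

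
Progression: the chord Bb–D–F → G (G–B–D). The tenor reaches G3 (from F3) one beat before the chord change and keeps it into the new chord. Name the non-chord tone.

The harmony at that moment is Bb major triad (Bb, D, F); G3 is not a chord tone.
It is approached by step up from F3 and then sustained as the same pitch into the next harmony.
Arriving early and becoming a chord tone when the harmony changes — an anticipation.

G3 is an anticipation.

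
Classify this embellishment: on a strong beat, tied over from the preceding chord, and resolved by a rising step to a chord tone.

Retardation.

Approach: by preparation — the pitch is first a chord tone, then held (tied or repeated) while the harmony changes under it. Departure: up by step. Metric position: strong.
A prepared dissonance that resolves upward by step — a retardation. (The same figure resolving downward would be a suspension.)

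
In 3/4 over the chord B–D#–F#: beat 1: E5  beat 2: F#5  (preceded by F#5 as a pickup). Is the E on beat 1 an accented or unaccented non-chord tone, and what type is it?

Accented neighbor tone.

The harmony at that moment is B major triad (B, D#, F#); E5 is not a chord tone.
It is approached by step down from F#5 and left by step up to F#5.
Step away and step back to the same note — a neighbor tone (lower neighbor).
It falls on the downbeat, so it is accented.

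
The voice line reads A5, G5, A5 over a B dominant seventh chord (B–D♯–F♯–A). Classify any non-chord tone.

G5 is a neighbor tone.

The harmony at that moment is B dominant seventh chord (B, D♯, F♯, A); G5 is not a chord tone.
It is approached by step down from A5 and left by step up to A5.
Step away and step back to the same note — a neighbor tone (lower neighbor).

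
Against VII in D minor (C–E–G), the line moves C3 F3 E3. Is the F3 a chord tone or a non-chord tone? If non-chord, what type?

Non-chord tone — an appoggiatura.

The harmony at that moment is C major triad (C, E, G); F3 is not a chord tone.
It is approached by leap up from C3 and left by step down to E3.
Leap in, step out — an appoggiatura.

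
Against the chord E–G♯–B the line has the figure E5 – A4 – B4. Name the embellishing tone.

The harmony at that moment is E major triad (E, G♯, B); A4 is not a chord tone.
It is approached by leap down from E5 and left by step up to B4.
Leap in, step out — an appoggiatura.

A4 is an appoggiatura.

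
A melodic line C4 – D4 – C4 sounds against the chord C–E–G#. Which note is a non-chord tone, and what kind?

The harmony at that moment is C augmented triad (C, E, G#); D4 is not a chord tone.
It is approached by step up from C4 and left by step down to C4.
Step away and step back to the same note — a neighbor tone (upper neighbor).

D4 is a neighbor tone.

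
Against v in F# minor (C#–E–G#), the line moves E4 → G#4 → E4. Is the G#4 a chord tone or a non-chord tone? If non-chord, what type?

C# minor triad contains C#, E, G#; G# is the fifth, so it is a chord tone.

Chord tone (the fifth of C# minor triad).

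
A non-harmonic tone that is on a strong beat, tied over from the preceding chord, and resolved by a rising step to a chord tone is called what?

Retardation.

Approach: by preparation — the pitch is first a chord tone, then held (tied or repeated) while the harmony changes under it. Departure: up by step. Metric position: strong.
A prepared dissonance that resolves upward by step — a retardation. (The same figure resolving downward would be a suspension.)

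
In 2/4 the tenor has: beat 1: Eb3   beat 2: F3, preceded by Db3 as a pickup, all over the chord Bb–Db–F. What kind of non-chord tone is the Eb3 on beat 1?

Passing tone.

The harmony at that moment is Bb minor triad (Bb, Db, F); Eb3 is not a chord tone.
It is approached by step up from Db3 and left by step up to F3.
Step in, step out in the same direction — a passing tone.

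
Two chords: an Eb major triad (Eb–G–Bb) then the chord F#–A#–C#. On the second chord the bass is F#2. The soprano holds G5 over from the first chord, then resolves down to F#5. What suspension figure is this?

9–8 suspension.

At the second chord the bass is F#2. The suspended G5 lies a ninth above the bass; after resolving down by step to F#5, the interval above the bass becomes an octave.
Suspension figures are named by those two intervals: 9–8.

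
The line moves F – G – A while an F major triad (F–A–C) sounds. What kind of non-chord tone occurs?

The harmony at that moment is F major triad (F, A, C); G is not a chord tone.
It is approached by step up from F and left by step up to A.
Step in, step out in the same direction — a passing tone.

G is a passing tone.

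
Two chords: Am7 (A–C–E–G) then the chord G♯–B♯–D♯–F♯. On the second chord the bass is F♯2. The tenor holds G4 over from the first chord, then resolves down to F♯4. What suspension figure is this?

At the second chord the bass is F♯2. The suspended G4 lies a ninth above the bass; after resolving down by step to F♯4, the interval above the bass becomes an octave.
Suspension figures are named by those two intervals: 9–8.

9–8 suspension.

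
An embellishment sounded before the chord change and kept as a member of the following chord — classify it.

Anticipation.

Approach: ahead of the chord change (typically by step), so it is dissonant against the current harmony. Departure: none — the same pitch is restated or held and is a chord tone of the new harmony.
Dissonant first, consonant once the harmony catches up: the note simply arrives early — an anticipation. (The reverse timing, consonant first and dissonant after the change, would be a suspension or retardation.)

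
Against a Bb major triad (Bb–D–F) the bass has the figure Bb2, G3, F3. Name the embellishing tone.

The harmony at that moment is Bb major triad (Bb, D, F); G3 is not a chord tone.
It is approached by leap up from Bb2 and left by step down to F3.
Leap in, step out — an appoggiatura.

G3 is an appoggiatura.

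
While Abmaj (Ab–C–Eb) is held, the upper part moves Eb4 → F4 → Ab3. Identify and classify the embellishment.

The harmony at that moment is Ab major triad (Ab, C, Eb); F4 is not a chord tone.
It is approached by step up from Eb4 and left by leap down to Ab3.
Step in, leap out — an escape tone.

F4 is an escape tone.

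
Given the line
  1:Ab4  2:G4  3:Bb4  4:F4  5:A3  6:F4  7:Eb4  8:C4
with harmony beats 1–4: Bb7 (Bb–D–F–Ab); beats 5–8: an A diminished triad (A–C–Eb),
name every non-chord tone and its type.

G4 (beat 2) — escape tone; F4 (beat 6) — appoggiatura.

The harmony at that moment is Bb dominant seventh chord (Bb, D, F, Ab); G4 is not a chord tone.
It is approached by step down from Ab4 and left by leap up to Bb4.
Step in, leap out — an escape tone.
The harmony at that moment is A diminished triad (A, C, Eb); F4 is not a chord tone.
It is approached by leap up from A3 and left by step down to Eb4.
Leap in, step out — an appoggiatura.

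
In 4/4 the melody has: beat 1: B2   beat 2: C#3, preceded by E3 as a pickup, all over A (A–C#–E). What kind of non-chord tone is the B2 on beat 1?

Appoggiatura.

The harmony at that moment is A major triad (A, C#, E); B2 is not a chord tone.
It is approached by leap down from E3 and left by step up to C#3.
Leap in, step out, metrically accented — an appoggiatura.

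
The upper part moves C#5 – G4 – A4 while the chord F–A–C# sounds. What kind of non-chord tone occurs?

The harmony at that moment is F augmented triad (F, A, C#); G4 is not a chord tone.
It is approached by leap down from C#5 and left by step up to A4.
Leap in, step out — an appoggiatura.

G4 is an appoggiatura.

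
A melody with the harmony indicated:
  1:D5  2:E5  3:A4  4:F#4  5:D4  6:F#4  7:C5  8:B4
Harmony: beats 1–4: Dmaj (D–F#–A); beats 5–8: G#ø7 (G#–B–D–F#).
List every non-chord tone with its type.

E5 (beat 2) — escape tone; C5 (beat 7) — appoggiatura.

The harmony at that moment is D major triad (D, F#, A); E5 is not a chord tone.
It is approached by step up from D5 and left by leap down to A4.
Step in, leap out — an escape tone.
The harmony at that moment is G# half-diminished seventh chord (G#, B, D, F#); C5 is not a chord tone.
It is approached by leap up from F#4 and left by step down to B4.
Leap in, step out — an appoggiatura.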